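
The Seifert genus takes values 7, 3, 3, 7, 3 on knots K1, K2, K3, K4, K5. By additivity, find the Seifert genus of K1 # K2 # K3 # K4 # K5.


The Seifert genus is additive under connected sum.
Seifert genus(K1 # K2 # K3 # K4 # K5) = (7) + (3) + (3) + (7) + (3)
= 23

23


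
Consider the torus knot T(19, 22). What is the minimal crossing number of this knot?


For a torus knot T(p, q) with gcd(p,q)=1,
the crossing number is min(p*(q-1), q*(p-1)).
p*(q-1) = 19*21 = 399
q*(p-1) = 22*18 = 396
min(399, 396) = 396

396


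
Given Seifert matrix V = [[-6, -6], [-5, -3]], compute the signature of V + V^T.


Step 1: V + V^T = [[-12, -11], [-11, -6]]
Step 2: trace = -18, det = -49
Step 3: Discriminant = (-18)^2 - 4*(-49) = 520
Step 4: Eigenvalues: 2.40175, -20.4018
Step 5: Signature = (# positive eigenvalues) - (# negative eigenvalues) = 0

0


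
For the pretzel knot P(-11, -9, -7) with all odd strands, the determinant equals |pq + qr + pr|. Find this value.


Step 1: Compute pq + qr + pr.
pq = (-11)*(-9) = 99
qr = (-9)*(-7) = 63
pr = (-11)*(-7) = 77
pq + qr + pr = 99 + 63 + 77 = 239
Step 2: Take absolute value.
det(P(-11,-9,-7)) = |239| = 239

239


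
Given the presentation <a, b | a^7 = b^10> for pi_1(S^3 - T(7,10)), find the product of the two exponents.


The relation is a^7 = b^10.
Product of exponents = 7 * 10
= 70

70


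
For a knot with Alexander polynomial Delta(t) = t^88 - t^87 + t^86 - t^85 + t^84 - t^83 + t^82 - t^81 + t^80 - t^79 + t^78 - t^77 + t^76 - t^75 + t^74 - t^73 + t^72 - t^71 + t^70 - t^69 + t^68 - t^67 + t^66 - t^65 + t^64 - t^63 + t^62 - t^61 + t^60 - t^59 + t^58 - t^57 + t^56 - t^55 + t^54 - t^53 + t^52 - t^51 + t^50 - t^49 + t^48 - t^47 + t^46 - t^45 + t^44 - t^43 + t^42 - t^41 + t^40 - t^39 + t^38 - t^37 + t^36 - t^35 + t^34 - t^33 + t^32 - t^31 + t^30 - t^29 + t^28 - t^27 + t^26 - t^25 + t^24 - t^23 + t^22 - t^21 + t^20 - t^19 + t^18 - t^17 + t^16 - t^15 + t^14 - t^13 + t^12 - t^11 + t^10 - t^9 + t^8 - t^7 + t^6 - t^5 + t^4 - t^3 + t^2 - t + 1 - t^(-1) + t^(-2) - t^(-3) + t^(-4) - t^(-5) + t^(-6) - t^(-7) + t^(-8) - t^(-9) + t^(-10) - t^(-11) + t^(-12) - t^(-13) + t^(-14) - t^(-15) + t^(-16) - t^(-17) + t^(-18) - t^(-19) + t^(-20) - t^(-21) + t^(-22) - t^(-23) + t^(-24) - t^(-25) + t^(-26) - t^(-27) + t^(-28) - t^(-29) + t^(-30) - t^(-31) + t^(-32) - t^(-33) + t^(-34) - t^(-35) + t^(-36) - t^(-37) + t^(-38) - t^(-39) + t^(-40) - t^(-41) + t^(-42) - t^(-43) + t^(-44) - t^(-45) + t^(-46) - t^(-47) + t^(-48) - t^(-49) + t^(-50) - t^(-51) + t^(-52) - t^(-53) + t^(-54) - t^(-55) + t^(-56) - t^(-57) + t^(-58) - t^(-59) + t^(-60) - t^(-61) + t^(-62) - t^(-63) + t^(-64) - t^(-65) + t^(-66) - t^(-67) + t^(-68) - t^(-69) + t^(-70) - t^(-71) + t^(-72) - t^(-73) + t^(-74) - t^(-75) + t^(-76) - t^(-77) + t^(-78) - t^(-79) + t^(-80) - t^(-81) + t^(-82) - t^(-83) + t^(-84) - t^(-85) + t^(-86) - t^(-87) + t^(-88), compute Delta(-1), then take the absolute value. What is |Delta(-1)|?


Step 1: The polynomial has 177 terms with alternating signs, exponents from 88 down to -88.
Step 2: Substitute t = -1. The i-th term has coefficient (-1)^i and exponent (m-i),
  so its value is (-1)^i * (-1)^(m-i) = (-1)^m = 1 for every i.
Step 3: All 177 terms equal 1, so Delta(-1) = 177 * (1) = 177
Step 4: |Delta(-1)| = 177

177


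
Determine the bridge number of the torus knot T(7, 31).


The bridge number of T(p,q) is min(p,q).
min(7, 31) = 7

7


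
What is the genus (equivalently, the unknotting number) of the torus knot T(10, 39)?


For a torus knot T(p,q), both the unknotting number and genus equal (p-1)(q-1)/2.
= (10-1)(39-1)/2
= 9*38/2
= 342/2 = 171

171


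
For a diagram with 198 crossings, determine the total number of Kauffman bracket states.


Each crossing contributes 2 choices (A-smoothing or B-smoothing).
Total states = 2^198 = 401734511064747568885490523085290650630550748445698208825344

401734511064747568885490523085290650630550748445698208825344


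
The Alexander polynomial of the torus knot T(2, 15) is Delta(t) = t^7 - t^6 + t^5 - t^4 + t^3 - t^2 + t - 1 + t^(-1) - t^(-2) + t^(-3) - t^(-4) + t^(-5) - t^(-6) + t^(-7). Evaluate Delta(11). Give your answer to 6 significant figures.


Substituting t = 11 into Delta(t) = t^7 - t^6 + t^5 - t^4 + t^3 - t^2 + t - 1 + t^(-1) - t^(-2) + t^(-3) - t^(-4) + t^(-5) - t^(-6) + t^(-7):
Term values: (19487171) + (-1771561) + (161051) + (-14641) + (1331) + (-121) + (11) + (-1) + (0.0909091) + (-0.00826446) + (0.000751315) + (-6.83013e-05) + (6.20921e-06) + (-5.64474e-07) + (5.13158e-08)
Sum = 17863240.08
Rounded to 6 significant figures: 1.78632e+07

1.78632e+07


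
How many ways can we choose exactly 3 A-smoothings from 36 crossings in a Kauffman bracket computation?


We choose which 3 of 36 crossings get A-smoothings.
C(36, 3) = 36! / (3! * 33!)
= 7140

7140


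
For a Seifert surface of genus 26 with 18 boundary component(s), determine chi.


chi = 2 - 2g - b
= 2 - 2*26 - 18
= 2 - 52 - 18 = -68

-68


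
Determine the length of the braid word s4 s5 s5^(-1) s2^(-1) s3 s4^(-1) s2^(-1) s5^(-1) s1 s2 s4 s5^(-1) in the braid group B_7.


The word length counts the number of generators (including inverses).
Listing each generator: s4, s5, s5^(-1), s2^(-1), s3, s4^(-1), s2^(-1), s5^(-1), s1, s2, s4, s5^(-1)
There are 12 generators in this braid word.

12


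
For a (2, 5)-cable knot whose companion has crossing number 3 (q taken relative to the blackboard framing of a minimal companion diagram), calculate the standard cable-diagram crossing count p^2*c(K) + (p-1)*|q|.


Step 1: Each of the c(K) crossings of the companion diagram becomes p*p = p^2 crossings among the p parallel strands, and each of the |q| twists s_1 s_2 ... s_(p-1) adds (p-1) crossings.
  Crossings = p^2 * c(K) + (p-1)*|q|
Step 2: = 2^2 * 3 + (2-1)*5
Step 3: = 4*3 + 1*5
Step 4: = 12 + 5 = 17

17


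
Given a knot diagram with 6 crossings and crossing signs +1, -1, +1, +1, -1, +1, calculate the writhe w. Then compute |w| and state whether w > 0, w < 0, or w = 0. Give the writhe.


Step 1: Count positive crossings (+1).
Positive crossings: 4
Step 2: Count negative crossings (-1).
Negative crossings: 2
Step 3: Writhe = (positive) - (negative)
w = 4 - 2 = 2
Step 4: |w| = 2, and w is positive

2


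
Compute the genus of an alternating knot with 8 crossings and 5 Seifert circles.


For alternating knots, g = (c - s + 1)/2.
= (8 - 5 + 1)/2
= 4/2 = 2

2


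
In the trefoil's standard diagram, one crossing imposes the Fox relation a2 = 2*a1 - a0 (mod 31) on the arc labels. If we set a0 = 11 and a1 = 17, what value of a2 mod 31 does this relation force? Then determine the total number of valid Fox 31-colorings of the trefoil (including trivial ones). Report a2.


Step 1: Apply the given crossing relation 2*a1 - a0 - a2 = 0 (mod 31).
  a2 = 2*a1 - a0 mod 31
  a2 = 2*17 - 11 mod 31
  a2 = 34 - 11 mod 31
  a2 = 23 mod 31 = 23
Step 2: The trefoil has determinant 3.
  Number of Fox p-colorings (p prime) is p^2 if p = 3, else p.
  Since 31 does not divide 3, only trivial (constant) colorings exist.
  (So the trial a0 = 11, a1 = 17 with a0 != a1 does NOT extend to a valid coloring of the whole trefoil: the other two crossing relations require 3*(a1 - a0) = 0 (mod 31), which fails.)
  Total colorings = 31
Step 3: a2 = 23, total Fox 31-colorings = 31

23


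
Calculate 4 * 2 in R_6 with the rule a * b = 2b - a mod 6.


4 * 2 = 2*2 - 4 mod 6
= 4 - 4 mod 6
= 0 mod 6 = 0

0


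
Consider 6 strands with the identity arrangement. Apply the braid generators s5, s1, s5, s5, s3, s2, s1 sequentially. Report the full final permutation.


Starting with identity [1, 2, 3, 4, 5, 6].
Apply generators in sequence:
  After s5: [1, 2, 3, 4, 6, 5]
  After s1: [2, 1, 3, 4, 6, 5]
  After s5: [2, 1, 3, 4, 5, 6]
  After s5: [2, 1, 3, 4, 6, 5]
  After s3: [2, 1, 4, 3, 6, 5]
  After s2: [2, 4, 1, 3, 6, 5]
  After s1: [4, 2, 1, 3, 6, 5]
Final permutation: [4, 2, 1, 3, 6, 5]

[4, 2, 1, 3, 6, 5]


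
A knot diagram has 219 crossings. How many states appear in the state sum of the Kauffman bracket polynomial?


Each crossing contributes 2 choices (A-smoothing or B-smoothing).
Total states = 2^219 = 842498333348457493583344221469363458551160763204392890034487820288

842498333348457493583344221469363458551160763204392890034487820288


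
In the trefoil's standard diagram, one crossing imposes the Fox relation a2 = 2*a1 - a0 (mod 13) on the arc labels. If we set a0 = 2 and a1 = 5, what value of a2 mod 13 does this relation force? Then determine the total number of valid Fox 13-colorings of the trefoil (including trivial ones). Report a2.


Step 1: Apply the given crossing relation 2*a1 - a0 - a2 = 0 (mod 13).
  a2 = 2*a1 - a0 mod 13
  a2 = 2*5 - 2 mod 13
  a2 = 10 - 2 mod 13
  a2 = 8 mod 13 = 8
Step 2: The trefoil has determinant 3.
  Number of Fox p-colorings (p prime) is p^2 if p = 3, else p.
  Since 13 does not divide 3, only trivial (constant) colorings exist.
  (So the trial a0 = 2, a1 = 5 with a0 != a1 does NOT extend to a valid coloring of the whole trefoil: the other two crossing relations require 3*(a1 - a0) = 0 (mod 13), which fails.)
  Total colorings = 13
Step 3: a2 = 8, total Fox 13-colorings = 13

8


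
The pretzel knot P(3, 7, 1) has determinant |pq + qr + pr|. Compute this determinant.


Step 1: Compute pq + qr + pr.
pq = 3*7 = 21
qr = 7*1 = 7
pr = 3*1 = 3
pq + qr + pr = 21 + 7 + 3 = 31
Step 2: Take absolute value.
det(P(3,7,1)) = |31| = 31

31


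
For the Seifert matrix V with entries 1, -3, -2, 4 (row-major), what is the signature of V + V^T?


Step 1: V + V^T = [[2, -5], [-5, 8]]
Step 2: trace = 10, det = -9
Step 3: Discriminant = 10^2 - 4*(-9) = 136
Step 4: Eigenvalues: 10.831, -0.830952
Step 5: Signature = (# positive eigenvalues) - (# negative eigenvalues) = 0

0


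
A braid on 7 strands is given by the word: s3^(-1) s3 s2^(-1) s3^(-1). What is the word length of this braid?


The word length counts the number of generators (including inverses).
Listing each generator: s3^(-1), s3, s2^(-1), s3^(-1)
There are 4 generators in this braid word.

4


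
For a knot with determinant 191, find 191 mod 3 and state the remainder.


Step 1: A knot is p-colorable if and only if p divides its determinant.
Step 2: Compute 191 mod 3.
191 = 63 * 3 + 2
Step 3: 191 mod 3 = 2
Step 4: The knot is 3-colorable: no

2


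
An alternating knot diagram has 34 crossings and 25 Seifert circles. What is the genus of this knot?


For alternating knots, g = (c - s + 1)/2.
= (34 - 25 + 1)/2
= 10/2 = 5

5


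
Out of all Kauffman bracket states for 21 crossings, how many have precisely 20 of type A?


We choose which 20 of 21 crossings get A-smoothings.
C(21, 20) = 21! / (20! * 1!)
= 21

21


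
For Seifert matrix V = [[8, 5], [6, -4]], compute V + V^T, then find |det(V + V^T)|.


Step 1: Form V + V^T where V = [[8, 5], [6, -4]]
  V^T = [[8, 6], [5, -4]]
  V + V^T = [[16, 11], [11, -8]]
Step 2: det(V + V^T) = 16*(-8) - 11*11
  = -128 - 121 = -249
Step 3: Knot determinant = |det(V + V^T)| = |-249| = 249

249


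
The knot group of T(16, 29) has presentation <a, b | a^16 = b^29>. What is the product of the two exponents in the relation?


The relation is a^16 = b^29.
Product of exponents = 16 * 29
= 464

464


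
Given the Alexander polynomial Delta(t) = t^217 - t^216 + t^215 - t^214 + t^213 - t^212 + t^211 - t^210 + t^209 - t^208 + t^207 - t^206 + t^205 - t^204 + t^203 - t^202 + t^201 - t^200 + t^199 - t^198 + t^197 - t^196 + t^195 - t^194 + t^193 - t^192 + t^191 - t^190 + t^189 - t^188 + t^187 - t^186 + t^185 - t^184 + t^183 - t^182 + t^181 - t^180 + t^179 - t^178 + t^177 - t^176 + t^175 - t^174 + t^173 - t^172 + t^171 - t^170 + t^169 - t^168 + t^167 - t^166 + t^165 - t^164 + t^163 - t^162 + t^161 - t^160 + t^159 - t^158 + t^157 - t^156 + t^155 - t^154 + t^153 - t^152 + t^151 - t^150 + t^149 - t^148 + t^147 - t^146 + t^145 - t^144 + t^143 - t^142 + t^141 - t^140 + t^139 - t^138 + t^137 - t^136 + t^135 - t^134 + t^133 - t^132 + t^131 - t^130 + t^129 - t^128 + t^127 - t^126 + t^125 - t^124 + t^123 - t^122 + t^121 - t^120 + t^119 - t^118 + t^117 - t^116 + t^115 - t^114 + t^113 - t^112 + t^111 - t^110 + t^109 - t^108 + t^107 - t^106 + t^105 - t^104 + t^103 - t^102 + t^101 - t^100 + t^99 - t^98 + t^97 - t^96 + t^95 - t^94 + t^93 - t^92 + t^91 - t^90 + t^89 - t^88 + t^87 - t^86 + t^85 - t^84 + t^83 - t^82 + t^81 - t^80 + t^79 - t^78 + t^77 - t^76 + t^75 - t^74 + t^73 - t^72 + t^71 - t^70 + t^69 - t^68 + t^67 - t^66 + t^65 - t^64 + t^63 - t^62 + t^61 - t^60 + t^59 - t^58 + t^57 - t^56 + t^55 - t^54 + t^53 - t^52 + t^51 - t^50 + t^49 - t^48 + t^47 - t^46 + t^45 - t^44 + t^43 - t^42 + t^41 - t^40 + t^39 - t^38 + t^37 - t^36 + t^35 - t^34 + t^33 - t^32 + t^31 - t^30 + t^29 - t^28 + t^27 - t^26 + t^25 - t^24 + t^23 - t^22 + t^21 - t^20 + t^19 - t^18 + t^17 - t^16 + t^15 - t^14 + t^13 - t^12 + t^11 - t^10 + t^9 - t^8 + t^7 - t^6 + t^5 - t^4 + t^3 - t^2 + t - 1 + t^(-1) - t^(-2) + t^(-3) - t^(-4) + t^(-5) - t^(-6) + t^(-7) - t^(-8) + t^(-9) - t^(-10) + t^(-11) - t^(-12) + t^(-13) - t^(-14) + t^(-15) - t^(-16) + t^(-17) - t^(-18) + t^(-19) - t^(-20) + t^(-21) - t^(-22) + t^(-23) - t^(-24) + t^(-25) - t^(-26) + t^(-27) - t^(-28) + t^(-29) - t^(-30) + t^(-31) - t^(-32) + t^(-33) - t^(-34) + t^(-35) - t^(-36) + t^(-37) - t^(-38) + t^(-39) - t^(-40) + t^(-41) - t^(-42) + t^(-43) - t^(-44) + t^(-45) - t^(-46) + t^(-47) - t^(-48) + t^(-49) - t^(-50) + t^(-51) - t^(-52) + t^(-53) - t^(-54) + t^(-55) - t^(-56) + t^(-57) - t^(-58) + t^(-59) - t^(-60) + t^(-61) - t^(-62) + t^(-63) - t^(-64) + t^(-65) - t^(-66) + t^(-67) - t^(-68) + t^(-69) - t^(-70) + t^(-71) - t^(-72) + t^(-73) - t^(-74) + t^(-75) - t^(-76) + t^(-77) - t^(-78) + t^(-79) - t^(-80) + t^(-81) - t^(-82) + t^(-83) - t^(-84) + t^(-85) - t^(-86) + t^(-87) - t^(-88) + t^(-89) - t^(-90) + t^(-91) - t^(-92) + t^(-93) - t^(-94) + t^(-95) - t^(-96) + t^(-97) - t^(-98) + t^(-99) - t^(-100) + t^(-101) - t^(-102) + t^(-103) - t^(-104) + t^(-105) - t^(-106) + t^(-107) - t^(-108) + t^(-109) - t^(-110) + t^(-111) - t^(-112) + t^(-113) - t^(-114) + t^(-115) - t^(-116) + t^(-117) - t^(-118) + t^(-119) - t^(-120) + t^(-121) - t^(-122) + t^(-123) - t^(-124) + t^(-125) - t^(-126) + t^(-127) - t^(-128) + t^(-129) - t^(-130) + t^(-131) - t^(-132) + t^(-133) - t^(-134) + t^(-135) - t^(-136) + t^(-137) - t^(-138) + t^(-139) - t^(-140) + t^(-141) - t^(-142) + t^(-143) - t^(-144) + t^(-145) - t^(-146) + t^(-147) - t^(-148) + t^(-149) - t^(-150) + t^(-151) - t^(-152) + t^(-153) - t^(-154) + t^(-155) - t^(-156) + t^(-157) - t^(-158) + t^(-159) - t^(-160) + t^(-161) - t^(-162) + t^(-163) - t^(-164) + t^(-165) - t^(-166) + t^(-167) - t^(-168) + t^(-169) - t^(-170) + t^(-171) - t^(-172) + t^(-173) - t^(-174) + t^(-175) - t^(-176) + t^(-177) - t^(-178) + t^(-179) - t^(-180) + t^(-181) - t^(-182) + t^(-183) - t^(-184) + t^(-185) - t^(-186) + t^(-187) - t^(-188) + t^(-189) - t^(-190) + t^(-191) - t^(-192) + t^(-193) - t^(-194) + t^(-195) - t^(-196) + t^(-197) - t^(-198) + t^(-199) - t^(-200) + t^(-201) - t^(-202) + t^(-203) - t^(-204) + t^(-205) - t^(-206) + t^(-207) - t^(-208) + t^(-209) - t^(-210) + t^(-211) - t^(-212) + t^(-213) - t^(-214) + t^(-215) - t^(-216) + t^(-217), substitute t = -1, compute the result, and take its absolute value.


Step 1: The polynomial has 435 terms with alternating signs, exponents from 217 down to -217.
Step 2: Substitute t = -1. The i-th term has coefficient (-1)^i and exponent (m-i),
  so its value is (-1)^i * (-1)^(m-i) = (-1)^m = -1 for every i.
Step 3: All 435 terms equal -1, so Delta(-1) = 435 * (-1) = -435
Step 4: |Delta(-1)| = 435

435


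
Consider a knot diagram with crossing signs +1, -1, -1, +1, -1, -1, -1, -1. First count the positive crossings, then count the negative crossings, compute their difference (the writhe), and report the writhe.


Step 1: Count positive crossings (+1).
Positive crossings: 2
Step 2: Count negative crossings (-1).
Negative crossings: 6
Step 3: Writhe = (positive) - (negative)
w = 2 - 6 = -4
Step 4: |w| = 4, and w is negative

-4


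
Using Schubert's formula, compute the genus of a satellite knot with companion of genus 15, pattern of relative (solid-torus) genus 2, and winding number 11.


Schubert: g(satellite) = g_rel(pattern) + |winding| * g(companion),
where g_rel(pattern) is the genus of the pattern relative to the solid torus.
= 2 + 11 * 15
= 2 + 165 = 167

167


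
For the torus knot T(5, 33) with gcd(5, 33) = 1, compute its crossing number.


For a torus knot T(p, q) with gcd(p,q)=1,
the crossing number is min(p*(q-1), q*(p-1)).
p*(q-1) = 5*32 = 160
q*(p-1) = 33*4 = 132
min(160, 132) = 132

132


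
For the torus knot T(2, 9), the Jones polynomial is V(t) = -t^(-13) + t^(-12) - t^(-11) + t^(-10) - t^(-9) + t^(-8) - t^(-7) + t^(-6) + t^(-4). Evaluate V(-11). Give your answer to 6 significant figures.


Substituting t = -11 into V(t) = -t^(-13) + t^(-12) - t^(-11) + t^(-10) - t^(-9) + t^(-8) - t^(-7) + t^(-6) + t^(-4):
  (-)t^(-13) = 2.89664e-14
  (+)t^(-12) = 3.18631e-13
  (-)t^(-11) = 3.50494e-12
  (+)t^(-10) = 3.85543e-11
  (-)t^(-9) = 4.24098e-10
  (+)t^(-8) = 4.66507e-09
  (-)t^(-7) = 5.13158e-08
  (+)t^(-6) = 5.64474e-07
  (+)t^(-4) = 6.83013e-05
Sum = (2.89664e-14) + (3.18631e-13) + (3.50494e-12) + (3.85543e-11) + (4.24098e-10) + (4.66507e-09) + (5.13158e-08) + (5.64474e-07) + (6.83013e-05)
= 6.892226686e-05
Rounded to 6 significant figures: 6.89223e-05

6.89223e-05


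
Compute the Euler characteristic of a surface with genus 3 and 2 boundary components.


chi = 2 - 2g - b
= 2 - 2*3 - 2
= 2 - 6 - 2 = -6

-6


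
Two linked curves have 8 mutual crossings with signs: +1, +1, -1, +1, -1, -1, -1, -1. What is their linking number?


Step 1: Count positive crossings: 3
Step 2: Count negative crossings: 5
Step 3: Sum of signs = 3 - 5 = -2
Step 4: Linking number = sum/2 = -2/2 = -1

-1


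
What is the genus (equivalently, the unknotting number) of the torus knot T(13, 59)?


For a torus knot T(p,q), both the unknotting number and genus equal (p-1)(q-1)/2.
= (13-1)(59-1)/2
= 12*58/2
= 696/2 = 348

348


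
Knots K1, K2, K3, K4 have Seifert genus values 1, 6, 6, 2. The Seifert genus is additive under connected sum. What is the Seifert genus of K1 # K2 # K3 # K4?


The Seifert genus is additive under connected sum.
Seifert genus(K1 # K2 # K3 # K4) = (1) + (6) + (6) + (2)
= 15

15


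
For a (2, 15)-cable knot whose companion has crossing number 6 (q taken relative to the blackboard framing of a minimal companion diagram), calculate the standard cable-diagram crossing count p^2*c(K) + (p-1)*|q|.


Step 1: Each of the c(K) crossings of the companion diagram becomes p*p = p^2 crossings among the p parallel strands, and each of the |q| twists s_1 s_2 ... s_(p-1) adds (p-1) crossings.
  Crossings = p^2 * c(K) + (p-1)*|q|
Step 2: = 2^2 * 6 + (2-1)*15
Step 3: = 4*6 + 1*15
Step 4: = 24 + 15 = 39

39


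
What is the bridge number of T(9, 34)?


The bridge number of T(p,q) is min(p,q).
min(9, 34) = 9

9


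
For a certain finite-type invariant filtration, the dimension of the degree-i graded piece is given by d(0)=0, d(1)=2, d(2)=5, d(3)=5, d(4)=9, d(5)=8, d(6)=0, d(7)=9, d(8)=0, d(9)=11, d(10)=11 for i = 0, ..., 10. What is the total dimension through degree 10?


Total dimension = d(0) + d(1) + ... + d(10)
= 0 + 2 + 5 + 5 + 9 + 8 + 0 + 9 + 0 + 11 + 11
= 60

60


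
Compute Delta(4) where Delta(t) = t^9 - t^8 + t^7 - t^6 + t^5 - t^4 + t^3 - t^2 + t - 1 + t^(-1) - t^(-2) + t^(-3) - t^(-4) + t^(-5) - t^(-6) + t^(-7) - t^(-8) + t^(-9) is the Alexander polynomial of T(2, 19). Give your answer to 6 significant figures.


Substituting t = 4 into Delta(t) = t^9 - t^8 + t^7 - t^6 + t^5 - t^4 + t^3 - t^2 + t - 1 + t^(-1) - t^(-2) + t^(-3) - t^(-4) + t^(-5) - t^(-6) + t^(-7) - t^(-8) + t^(-9):
Term values: (262144) + (-65536) + (16384) + (-4096) + (1024) + (-256) + (64) + (-16) + (4) + (-1) + (0.25) + (-0.0625) + (0.015625) + (-0.00390625) + (0.000976562) + (-0.000244141) + (6.10352e-05) + (-1.52588e-05) + (3.8147e-06)
Sum = 209715.2
Rounded to 6 significant figures: 209715

209715


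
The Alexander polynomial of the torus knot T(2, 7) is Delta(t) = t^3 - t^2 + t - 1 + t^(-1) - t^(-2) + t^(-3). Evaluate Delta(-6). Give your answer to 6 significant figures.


Substituting t = -6 into Delta(t) = t^3 - t^2 + t - 1 + t^(-1) - t^(-2) + t^(-3):
Term values: (-216) + (-36) + (-6) + (-1) + (-0.166667) + (-0.0277778) + (-0.00462963)
Sum = -259.1990741
Rounded to 6 significant figures: -259.199

-259.199


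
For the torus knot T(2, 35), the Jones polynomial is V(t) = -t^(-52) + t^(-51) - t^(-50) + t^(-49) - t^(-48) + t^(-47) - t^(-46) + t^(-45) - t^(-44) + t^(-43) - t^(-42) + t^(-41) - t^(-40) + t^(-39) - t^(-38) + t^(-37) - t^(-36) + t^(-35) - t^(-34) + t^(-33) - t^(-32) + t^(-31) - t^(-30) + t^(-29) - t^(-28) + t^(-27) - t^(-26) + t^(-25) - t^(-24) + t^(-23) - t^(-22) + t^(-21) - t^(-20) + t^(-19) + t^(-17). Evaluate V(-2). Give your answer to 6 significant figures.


Substituting t = -2 into V(t) = -t^(-52) + t^(-51) - t^(-50) + t^(-49) - t^(-48) + t^(-47) - t^(-46) + t^(-45) - t^(-44) + t^(-43) - t^(-42) + t^(-41) - t^(-40) + t^(-39) - t^(-38) + t^(-37) - t^(-36) + t^(-35) - t^(-34) + t^(-33) - t^(-32) + t^(-31) - t^(-30) + t^(-29) - t^(-28) + t^(-27) - t^(-26) + t^(-25) - t^(-24) + t^(-23) - t^(-22) + t^(-21) - t^(-20) + t^(-19) + t^(-17):
  (-)t^(-52) = -2.22045e-16
  (+)t^(-51) = -4.44089e-16
  (-)t^(-50) = -8.88178e-16
  (+)t^(-49) = -1.77636e-15
  (-)t^(-48) = -3.55271e-15
  (+)t^(-47) = -7.10543e-15
  (-)t^(-46) = -1.42109e-14
  (+)t^(-45) = -2.84217e-14
  (-)t^(-44) = -5.68434e-14
  (+)t^(-43) = -1.13687e-13
  (-)t^(-42) = -2.27374e-13
  (+)t^(-41) = -4.54747e-13
  (-)t^(-40) = -9.09495e-13
  (+)t^(-39) = -1.81899e-12
  (-)t^(-38) = -3.63798e-12
  (+)t^(-37) = -7.27596e-12
  (-)t^(-36) = -1.45519e-11
  (+)t^(-35) = -2.91038e-11
  (-)t^(-34) = -5.82077e-11
  (+)t^(-33) = -1.16415e-10
  (-)t^(-32) = -2.32831e-10
  (+)t^(-31) = -4.65661e-10
  (-)t^(-30) = -9.31323e-10
  (+)t^(-29) = -1.86265e-09
  (-)t^(-28) = -3.72529e-09
  (+)t^(-27) = -7.45058e-09
  (-)t^(-26) = -1.49012e-08
  (+)t^(-25) = -2.98023e-08
  (-)t^(-24) = -5.96046e-08
  (+)t^(-23) = -1.19209e-07
  (-)t^(-22) = -2.38419e-07
  (+)t^(-21) = -4.76837e-07
  (-)t^(-20) = -9.53674e-07
  (+)t^(-19) = -1.90735e-06
  (+)t^(-17) = -7.62939e-06
Sum = (-2.22045e-16) + (-4.44089e-16) + (-8.88178e-16) + (-1.77636e-15) + (-3.55271e-15) + (-7.10543e-15) + (-1.42109e-14) + (-2.84217e-14) + (-5.68434e-14) + (-1.13687e-13) + (-2.27374e-13) + (-4.54747e-13) + (-9.09495e-13) + (-1.81899e-12) + (-3.63798e-12) + (-7.27596e-12) + (-1.45519e-11) + (-2.91038e-11) + (-5.82077e-11) + (-1.16415e-10) + (-2.32831e-10) + (-4.65661e-10) + (-9.31323e-10) + (-1.86265e-09) + (-3.72529e-09) + (-7.45058e-09) + (-1.49012e-08) + (-2.98023e-08) + (-5.96046e-08) + (-1.19209e-07) + (-2.38419e-07) + (-4.76837e-07) + (-9.53674e-07) + (-1.90735e-06) + (-7.62939e-06)
= -1.14440918e-05
Rounded to 6 significant figures: -1.14441e-05

-1.14441e-05


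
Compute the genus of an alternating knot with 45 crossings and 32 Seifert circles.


For alternating knots, g = (c - s + 1)/2.
= (45 - 32 + 1)/2
= 14/2 = 7

7


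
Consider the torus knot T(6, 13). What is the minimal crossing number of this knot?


For a torus knot T(p, q) with gcd(p,q)=1,
the crossing number is min(p*(q-1), q*(p-1)).
p*(q-1) = 6*12 = 72
q*(p-1) = 13*5 = 65
min(72, 65) = 65

65


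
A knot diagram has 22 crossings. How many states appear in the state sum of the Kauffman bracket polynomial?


Each crossing contributes 2 choices (A-smoothing or B-smoothing).
Total states = 2^22 = 4194304

4194304


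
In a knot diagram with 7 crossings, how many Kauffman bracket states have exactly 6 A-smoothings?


We choose which 6 of 7 crossings get A-smoothings.
C(7, 6) = 7! / (6! * 1!)
= 7

7


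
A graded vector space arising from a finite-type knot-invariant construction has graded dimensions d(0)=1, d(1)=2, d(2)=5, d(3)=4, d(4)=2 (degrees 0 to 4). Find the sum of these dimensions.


Total dimension = d(0) + d(1) + ... + d(4)
= 1 + 2 + 5 + 4 + 2
= 14

14


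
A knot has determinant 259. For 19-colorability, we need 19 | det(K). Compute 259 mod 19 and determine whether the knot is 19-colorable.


Step 1: A knot is p-colorable if and only if p divides its determinant.
Step 2: Compute 259 mod 19.
259 = 13 * 19 + 12
Step 3: 259 mod 19 = 12
Step 4: The knot is 19-colorable: no

12


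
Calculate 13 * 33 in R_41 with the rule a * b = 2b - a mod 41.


13 * 33 = 2*33 - 13 mod 41
= 66 - 13 mod 41
= 53 mod 41 = 12

12


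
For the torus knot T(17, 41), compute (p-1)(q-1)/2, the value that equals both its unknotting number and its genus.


For a torus knot T(p,q), both the unknotting number and genus equal (p-1)(q-1)/2.
= (17-1)(41-1)/2
= 16*40/2
= 640/2 = 320

320


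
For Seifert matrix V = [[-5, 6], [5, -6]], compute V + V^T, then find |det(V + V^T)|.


Step 1: Form V + V^T where V = [[-5, 6], [5, -6]]
  V^T = [[-5, 5], [6, -6]]
  V + V^T = [[-10, 11], [11, -12]]
Step 2: det(V + V^T) = (-10)*(-12) - 11*11
  = 120 - 121 = -1
Step 3: Knot determinant = |det(V + V^T)| = |-1| = 1

1


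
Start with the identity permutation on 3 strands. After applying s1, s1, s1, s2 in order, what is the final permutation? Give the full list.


Starting with identity [1, 2, 3].
Apply generators in sequence:
  After s1: [2, 1, 3]
  After s1: [1, 2, 3]
  After s1: [2, 1, 3]
  After s2: [2, 3, 1]
Final permutation: [2, 3, 1]

[2, 3, 1]


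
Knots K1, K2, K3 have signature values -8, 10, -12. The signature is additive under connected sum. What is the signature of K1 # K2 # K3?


The signature is additive under connected sum.
signature(K1 # K2 # K3) = (-8) + (10) + (-12)
= -10

-10


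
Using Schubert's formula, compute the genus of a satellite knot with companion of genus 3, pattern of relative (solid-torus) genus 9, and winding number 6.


Schubert: g(satellite) = g_rel(pattern) + |winding| * g(companion),
where g_rel(pattern) is the genus of the pattern relative to the solid torus.
= 9 + 6 * 3
= 9 + 18 = 27

27


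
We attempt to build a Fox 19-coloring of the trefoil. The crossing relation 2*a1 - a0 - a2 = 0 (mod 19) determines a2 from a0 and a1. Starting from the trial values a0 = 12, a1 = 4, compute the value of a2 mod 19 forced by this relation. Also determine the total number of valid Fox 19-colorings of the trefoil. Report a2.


Step 1: Apply the given crossing relation 2*a1 - a0 - a2 = 0 (mod 19).
  a2 = 2*a1 - a0 mod 19
  a2 = 2*4 - 12 mod 19
  a2 = 8 - 12 mod 19
  a2 = -4 mod 19 = 15
Step 2: The trefoil has determinant 3.
  Number of Fox p-colorings (p prime) is p^2 if p = 3, else p.
  Since 19 does not divide 3, only trivial (constant) colorings exist.
  (So the trial a0 = 12, a1 = 4 with a0 != a1 does NOT extend to a valid coloring of the whole trefoil: the other two crossing relations require 3*(a1 - a0) = 0 (mod 19), which fails.)
  Total colorings = 19
Step 3: a2 = 15, total Fox 19-colorings = 19

15


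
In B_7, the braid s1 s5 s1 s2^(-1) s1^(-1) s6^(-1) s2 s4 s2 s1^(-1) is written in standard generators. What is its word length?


The word length counts the number of generators (including inverses).
Listing each generator: s1, s5, s1, s2^(-1), s1^(-1), s6^(-1), s2, s4, s2, s1^(-1)
There are 10 generators in this braid word.

10


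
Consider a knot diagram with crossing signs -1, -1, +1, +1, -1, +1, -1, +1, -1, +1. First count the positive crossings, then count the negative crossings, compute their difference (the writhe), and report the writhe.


Step 1: Count positive crossings (+1).
Positive crossings: 5
Step 2: Count negative crossings (-1).
Negative crossings: 5
Step 3: Writhe = (positive) - (negative)
w = 5 - 5 = 0
Step 4: |w| = 0, and w is zero

0


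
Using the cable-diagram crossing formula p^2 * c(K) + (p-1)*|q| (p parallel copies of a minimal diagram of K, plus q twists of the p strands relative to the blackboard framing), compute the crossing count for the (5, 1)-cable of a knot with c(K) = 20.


Step 1: Each of the c(K) crossings of the companion diagram becomes p*p = p^2 crossings among the p parallel strands, and each of the |q| twists s_1 s_2 ... s_(p-1) adds (p-1) crossings.
  Crossings = p^2 * c(K) + (p-1)*|q|
Step 2: = 5^2 * 20 + (5-1)*1
Step 3: = 25*20 + 4*1
Step 4: = 500 + 4 = 504

504


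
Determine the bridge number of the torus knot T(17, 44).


The bridge number of T(p,q) is min(p,q).
min(17, 44) = 17

17


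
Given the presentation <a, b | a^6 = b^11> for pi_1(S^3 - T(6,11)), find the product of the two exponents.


The relation is a^6 = b^11.
Product of exponents = 6 * 11
= 66

66


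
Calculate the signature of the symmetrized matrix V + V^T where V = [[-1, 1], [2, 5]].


Step 1: V + V^T = [[-2, 3], [3, 10]]
Step 2: trace = 8, det = -29
Step 3: Discriminant = 8^2 - 4*(-29) = 180
Step 4: Eigenvalues: 10.7082, -2.7082
Step 5: Signature = (# positive eigenvalues) - (# negative eigenvalues) = 0

0


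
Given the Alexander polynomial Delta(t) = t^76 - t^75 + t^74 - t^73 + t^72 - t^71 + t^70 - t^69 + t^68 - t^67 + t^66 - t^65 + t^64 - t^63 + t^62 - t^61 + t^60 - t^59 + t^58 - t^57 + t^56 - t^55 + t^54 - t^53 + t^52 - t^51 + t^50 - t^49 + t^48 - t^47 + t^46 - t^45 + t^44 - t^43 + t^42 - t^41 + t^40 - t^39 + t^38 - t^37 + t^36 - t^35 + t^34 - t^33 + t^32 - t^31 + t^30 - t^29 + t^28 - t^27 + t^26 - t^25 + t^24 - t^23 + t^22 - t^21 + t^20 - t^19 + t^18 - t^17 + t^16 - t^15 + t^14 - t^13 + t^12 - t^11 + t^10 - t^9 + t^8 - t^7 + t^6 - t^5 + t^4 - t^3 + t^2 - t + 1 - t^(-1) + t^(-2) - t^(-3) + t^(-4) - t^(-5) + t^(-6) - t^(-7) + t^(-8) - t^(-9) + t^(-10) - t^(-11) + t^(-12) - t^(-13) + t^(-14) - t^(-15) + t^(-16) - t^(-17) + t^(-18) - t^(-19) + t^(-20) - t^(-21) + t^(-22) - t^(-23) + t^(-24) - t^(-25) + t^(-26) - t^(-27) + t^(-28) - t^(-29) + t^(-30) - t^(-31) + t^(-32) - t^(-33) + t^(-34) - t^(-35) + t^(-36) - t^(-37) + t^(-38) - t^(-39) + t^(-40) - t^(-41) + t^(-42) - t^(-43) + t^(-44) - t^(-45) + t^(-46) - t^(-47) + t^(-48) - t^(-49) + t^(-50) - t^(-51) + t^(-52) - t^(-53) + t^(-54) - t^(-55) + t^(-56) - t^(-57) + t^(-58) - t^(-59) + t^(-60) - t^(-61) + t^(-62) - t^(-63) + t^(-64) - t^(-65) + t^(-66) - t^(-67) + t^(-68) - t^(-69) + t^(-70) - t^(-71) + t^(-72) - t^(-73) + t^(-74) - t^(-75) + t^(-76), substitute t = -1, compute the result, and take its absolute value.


Step 1: The polynomial has 153 terms with alternating signs, exponents from 76 down to -76.
Step 2: Substitute t = -1. The i-th term has coefficient (-1)^i and exponent (m-i),
  so its value is (-1)^i * (-1)^(m-i) = (-1)^m = 1 for every i.
Step 3: All 153 terms equal 1, so Delta(-1) = 153 * (1) = 153
Step 4: |Delta(-1)| = 153

153


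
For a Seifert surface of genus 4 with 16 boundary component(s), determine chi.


chi = 2 - 2g - b
= 2 - 2*4 - 16
= 2 - 8 - 16 = -22

-22


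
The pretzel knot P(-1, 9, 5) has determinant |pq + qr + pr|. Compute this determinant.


Step 1: Compute pq + qr + pr.
pq = (-1)*9 = -9
qr = 9*5 = 45
pr = (-1)*5 = -5
pq + qr + pr = -9 + 45 + (-5) = 31
Step 2: Take absolute value.
det(P(-1,9,5)) = |31| = 31

31


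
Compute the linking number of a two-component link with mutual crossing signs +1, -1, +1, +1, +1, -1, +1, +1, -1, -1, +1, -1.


Step 1: Count positive crossings: 7
Step 2: Count negative crossings: 5
Step 3: Sum of signs = 7 - 5 = 2
Step 4: Linking number = sum/2 = 2/2 = 1

1


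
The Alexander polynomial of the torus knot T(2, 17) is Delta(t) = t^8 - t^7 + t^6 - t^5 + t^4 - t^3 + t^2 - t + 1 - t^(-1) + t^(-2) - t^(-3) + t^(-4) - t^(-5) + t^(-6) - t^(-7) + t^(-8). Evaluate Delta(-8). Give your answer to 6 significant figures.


Substituting t = -8 into Delta(t) = t^8 - t^7 + t^6 - t^5 + t^4 - t^3 + t^2 - t + 1 - t^(-1) + t^(-2) - t^(-3) + t^(-4) - t^(-5) + t^(-6) - t^(-7) + t^(-8):
Term values: (16777216) + (2097152) + (262144) + (32768) + (4096) + (512) + (64) + (8) + (1) + (0.125) + (0.015625) + (0.00195312) + (0.000244141) + (3.05176e-05) + (3.8147e-06) + (4.76837e-07) + (5.96046e-08)
Sum = 19173961.14
Rounded to 6 significant figures: 1.9174e+07

1.9174e+07


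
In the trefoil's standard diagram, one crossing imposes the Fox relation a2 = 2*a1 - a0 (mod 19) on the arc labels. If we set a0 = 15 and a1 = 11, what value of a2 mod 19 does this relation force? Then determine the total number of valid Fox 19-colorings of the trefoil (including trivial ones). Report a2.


Step 1: Apply the given crossing relation 2*a1 - a0 - a2 = 0 (mod 19).
  a2 = 2*a1 - a0 mod 19
  a2 = 2*11 - 15 mod 19
  a2 = 22 - 15 mod 19
  a2 = 7 mod 19 = 7
Step 2: The trefoil has determinant 3.
  Number of Fox p-colorings (p prime) is p^2 if p = 3, else p.
  Since 19 does not divide 3, only trivial (constant) colorings exist.
  (So the trial a0 = 15, a1 = 11 with a0 != a1 does NOT extend to a valid coloring of the whole trefoil: the other two crossing relations require 3*(a1 - a0) = 0 (mod 19), which fails.)
  Total colorings = 19
Step 3: a2 = 7, total Fox 19-colorings = 19

7


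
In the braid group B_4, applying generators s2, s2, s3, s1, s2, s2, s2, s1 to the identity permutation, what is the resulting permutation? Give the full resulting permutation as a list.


Starting with identity [1, 2, 3, 4].
Apply generators in sequence:
  After s2: [1, 3, 2, 4]
  After s2: [1, 2, 3, 4]
  After s3: [1, 2, 4, 3]
  After s1: [2, 1, 4, 3]
  After s2: [2, 4, 1, 3]
  After s2: [2, 1, 4, 3]
  After s2: [2, 4, 1, 3]
  After s1: [4, 2, 1, 3]
Final permutation: [4, 2, 1, 3]

[4, 2, 1, 3]


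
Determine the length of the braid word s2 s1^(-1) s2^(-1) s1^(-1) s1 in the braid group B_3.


The word length counts the number of generators (including inverses).
Listing each generator: s2, s1^(-1), s2^(-1), s1^(-1), s1
There are 5 generators in this braid word.

5


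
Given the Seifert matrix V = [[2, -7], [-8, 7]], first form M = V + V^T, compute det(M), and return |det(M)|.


Step 1: Form V + V^T where V = [[2, -7], [-8, 7]]
  V^T = [[2, -8], [-7, 7]]
  V + V^T = [[4, -15], [-15, 14]]
Step 2: det(V + V^T) = 4*14 - (-15)*(-15)
  = 56 - 225 = -169
Step 3: Knot determinant = |det(V + V^T)| = |-169| = 169

169


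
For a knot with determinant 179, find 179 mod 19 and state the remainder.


Step 1: A knot is p-colorable if and only if p divides its determinant.
Step 2: Compute 179 mod 19.
179 = 9 * 19 + 8
Step 3: 179 mod 19 = 8
Step 4: The knot is 19-colorable: no

8


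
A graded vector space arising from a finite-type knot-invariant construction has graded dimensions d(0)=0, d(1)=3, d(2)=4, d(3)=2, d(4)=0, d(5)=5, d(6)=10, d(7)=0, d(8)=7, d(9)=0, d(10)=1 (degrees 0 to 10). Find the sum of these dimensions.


Total dimension = d(0) + d(1) + ... + d(10)
= 0 + 3 + 4 + 2 + 0 + 5 + 10 + 0 + 7 + 0 + 1
= 32

32


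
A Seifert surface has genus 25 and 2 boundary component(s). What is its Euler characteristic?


chi = 2 - 2g - b
= 2 - 2*25 - 2
= 2 - 50 - 2 = -50

-50


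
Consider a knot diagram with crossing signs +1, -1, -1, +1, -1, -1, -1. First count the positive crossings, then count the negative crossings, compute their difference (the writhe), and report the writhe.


Step 1: Count positive crossings (+1).
Positive crossings: 2
Step 2: Count negative crossings (-1).
Negative crossings: 5
Step 3: Writhe = (positive) - (negative)
w = 2 - 5 = -3
Step 4: |w| = 3, and w is negative

-3


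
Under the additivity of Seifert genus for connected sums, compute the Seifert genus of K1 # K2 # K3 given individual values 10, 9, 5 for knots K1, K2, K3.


The Seifert genus is additive under connected sum.
Seifert genus(K1 # K2 # K3) = (10) + (9) + (5)
= 24

24


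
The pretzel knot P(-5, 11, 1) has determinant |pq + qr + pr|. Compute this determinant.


Step 1: Compute pq + qr + pr.
pq = (-5)*11 = -55
qr = 11*1 = 11
pr = (-5)*1 = -5
pq + qr + pr = -55 + 11 + (-5) = -49
Step 2: Take absolute value.
det(P(-5,11,1)) = |-49| = 49

49


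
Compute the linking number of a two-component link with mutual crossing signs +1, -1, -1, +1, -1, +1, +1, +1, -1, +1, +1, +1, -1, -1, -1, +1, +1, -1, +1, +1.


Step 1: Count positive crossings: 12
Step 2: Count negative crossings: 8
Step 3: Sum of signs = 12 - 8 = 4
Step 4: Linking number = sum/2 = 4/2 = 2

2


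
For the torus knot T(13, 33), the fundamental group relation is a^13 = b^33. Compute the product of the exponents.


The relation is a^13 = b^33.
Product of exponents = 13 * 33
= 429

429


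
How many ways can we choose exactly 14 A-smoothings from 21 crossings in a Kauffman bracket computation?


We choose which 14 of 21 crossings get A-smoothings.
C(21, 14) = 21! / (14! * 7!)
= 116280

116280


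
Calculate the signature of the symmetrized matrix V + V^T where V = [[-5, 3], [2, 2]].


Step 1: V + V^T = [[-10, 5], [5, 4]]
Step 2: trace = -6, det = -65
Step 3: Discriminant = (-6)^2 - 4*(-65) = 296
Step 4: Eigenvalues: 5.60233, -11.6023
Step 5: Signature = (# positive eigenvalues) - (# negative eigenvalues) = 0

0


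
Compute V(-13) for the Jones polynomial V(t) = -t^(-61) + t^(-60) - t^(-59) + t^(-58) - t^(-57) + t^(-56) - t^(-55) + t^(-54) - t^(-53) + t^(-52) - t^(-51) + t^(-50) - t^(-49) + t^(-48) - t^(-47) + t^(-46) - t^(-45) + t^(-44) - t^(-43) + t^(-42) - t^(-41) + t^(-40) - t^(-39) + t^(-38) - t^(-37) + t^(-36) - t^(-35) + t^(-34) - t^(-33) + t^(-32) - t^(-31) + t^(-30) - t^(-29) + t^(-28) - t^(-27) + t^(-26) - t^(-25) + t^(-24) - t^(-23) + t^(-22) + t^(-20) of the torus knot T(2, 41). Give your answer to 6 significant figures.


Substituting t = -13 into V(t) = -t^(-61) + t^(-60) - t^(-59) + t^(-58) - t^(-57) + t^(-56) - t^(-55) + t^(-54) - t^(-53) + t^(-52) - t^(-51) + t^(-50) - t^(-49) + t^(-48) - t^(-47) + t^(-46) - t^(-45) + t^(-44) - t^(-43) + t^(-42) - t^(-41) + t^(-40) - t^(-39) + t^(-38) - t^(-37) + t^(-36) - t^(-35) + t^(-34) - t^(-33) + t^(-32) - t^(-31) + t^(-30) - t^(-29) + t^(-28) - t^(-27) + t^(-26) - t^(-25) + t^(-24) - t^(-23) + t^(-22) + t^(-20):
  (-)t^(-61) = 1.12061e-68
  (+)t^(-60) = 1.4568e-67
  (-)t^(-59) = 1.89384e-66
  (+)t^(-58) = 2.46199e-65
  (-)t^(-57) = 3.20058e-64
  (+)t^(-56) = 4.16076e-63
  (-)t^(-55) = 5.40898e-62
  (+)t^(-54) = 7.03168e-61
  (-)t^(-53) = 9.14118e-60
  (+)t^(-52) = 1.18835e-58
  (-)t^(-51) = 1.54486e-57
  (+)t^(-50) = 2.00832e-56
  (-)t^(-49) = 2.61081e-55
  (+)t^(-48) = 3.39406e-54
  (-)t^(-47) = 4.41227e-53
  (+)t^(-46) = 5.73596e-52
  (-)t^(-45) = 7.45674e-51
  (+)t^(-44) = 9.69377e-50
  (-)t^(-43) = 1.26019e-48
  (+)t^(-42) = 1.63825e-47
  (-)t^(-41) = 2.12972e-46
  (+)t^(-40) = 2.76864e-45
  (-)t^(-39) = 3.59923e-44
  (+)t^(-38) = 4.679e-43
  (-)t^(-37) = 6.08269e-42
  (+)t^(-36) = 7.9075e-41
  (-)t^(-35) = 1.02798e-39
  (+)t^(-34) = 1.33637e-38
  (-)t^(-33) = 1.73728e-37
  (+)t^(-32) = 2.25846e-36
  (-)t^(-31) = 2.936e-35
  (+)t^(-30) = 3.8168e-34
  (-)t^(-29) = 4.96184e-33
  (+)t^(-28) = 6.45039e-32
  (-)t^(-27) = 8.38551e-31
  (+)t^(-26) = 1.09012e-29
  (-)t^(-25) = 1.41715e-28
  (+)t^(-24) = 1.8423e-27
  (-)t^(-23) = 2.39499e-26
  (+)t^(-22) = 3.11348e-25
  (+)t^(-20) = 5.26178e-23
Sum = (1.12061e-68) + (1.4568e-67) + (1.89384e-66) + (2.46199e-65) + (3.20058e-64) + (4.16076e-63) + (5.40898e-62) + (7.03168e-61) + (9.14118e-60) + (1.18835e-58) + (1.54486e-57) + (2.00832e-56) + (2.61081e-55) + (3.39406e-54) + (4.41227e-53) + (5.73596e-52) + (7.45674e-51) + (9.69377e-50) + (1.26019e-48) + (1.63825e-47) + (2.12972e-46) + (2.76864e-45) + (3.59923e-44) + (4.679e-43) + (6.08269e-42) + (7.9075e-41) + (1.02798e-39) + (1.33637e-38) + (1.73728e-37) + (2.25846e-36) + (2.936e-35) + (3.8168e-34) + (4.96184e-33) + (6.45039e-32) + (8.38551e-31) + (1.09012e-29) + (1.41715e-28) + (1.8423e-27) + (2.39499e-26) + (3.11348e-25) + (5.26178e-23)
= 5.295512627e-23
Rounded to 6 significant figures: 5.29551e-23

5.29551e-23


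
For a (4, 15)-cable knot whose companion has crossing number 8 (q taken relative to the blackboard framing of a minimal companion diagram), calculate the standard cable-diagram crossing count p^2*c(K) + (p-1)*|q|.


Step 1: Each of the c(K) crossings of the companion diagram becomes p*p = p^2 crossings among the p parallel strands, and each of the |q| twists s_1 s_2 ... s_(p-1) adds (p-1) crossings.
  Crossings = p^2 * c(K) + (p-1)*|q|
Step 2: = 4^2 * 8 + (4-1)*15
Step 3: = 16*8 + 3*15
Step 4: = 128 + 45 = 173

173
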